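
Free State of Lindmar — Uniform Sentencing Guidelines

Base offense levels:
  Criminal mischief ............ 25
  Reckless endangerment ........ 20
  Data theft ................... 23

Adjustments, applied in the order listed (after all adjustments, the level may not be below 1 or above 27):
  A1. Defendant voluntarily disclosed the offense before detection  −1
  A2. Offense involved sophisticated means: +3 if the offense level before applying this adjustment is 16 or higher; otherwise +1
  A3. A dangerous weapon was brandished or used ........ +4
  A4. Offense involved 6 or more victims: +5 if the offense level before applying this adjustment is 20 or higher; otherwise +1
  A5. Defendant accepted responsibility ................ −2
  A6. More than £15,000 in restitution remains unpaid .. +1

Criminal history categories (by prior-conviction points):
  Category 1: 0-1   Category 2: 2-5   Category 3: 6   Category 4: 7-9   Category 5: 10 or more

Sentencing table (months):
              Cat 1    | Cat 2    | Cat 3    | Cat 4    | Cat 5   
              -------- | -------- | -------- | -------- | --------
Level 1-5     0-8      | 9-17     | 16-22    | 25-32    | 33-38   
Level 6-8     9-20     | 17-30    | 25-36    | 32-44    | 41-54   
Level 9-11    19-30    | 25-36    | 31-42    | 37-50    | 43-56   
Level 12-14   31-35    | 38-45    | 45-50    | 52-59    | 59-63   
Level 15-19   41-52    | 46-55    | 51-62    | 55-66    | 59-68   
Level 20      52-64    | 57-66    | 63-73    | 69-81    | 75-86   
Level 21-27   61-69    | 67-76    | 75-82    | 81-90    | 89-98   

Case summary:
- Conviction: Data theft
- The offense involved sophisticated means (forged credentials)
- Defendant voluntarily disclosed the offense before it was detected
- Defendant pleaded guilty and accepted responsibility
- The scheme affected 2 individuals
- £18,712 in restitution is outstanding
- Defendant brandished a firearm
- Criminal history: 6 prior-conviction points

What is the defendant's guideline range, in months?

Base offense level for data theft: 23.
A1 applies: 23 − 1 = 22.
A2 applies (level before this adjustment is 22 ≥ 16, so +3): 22 + 3 = 25.
A3 applies: 25 + 4 = 29.
A4 does not apply.
A5 applies: 29 − 2 = 27.
A6 applies: 27 + 1 = 28.
Level 28 exceeds the maximum of 27; capped at 27.
Final offense level: 27.
Criminal history: 6 prior points → Category 3 (6).
Level 27 falls in the 21-27 band.
Grid: Level 21-27 × Category 3 = 75-82 months.

75-82 months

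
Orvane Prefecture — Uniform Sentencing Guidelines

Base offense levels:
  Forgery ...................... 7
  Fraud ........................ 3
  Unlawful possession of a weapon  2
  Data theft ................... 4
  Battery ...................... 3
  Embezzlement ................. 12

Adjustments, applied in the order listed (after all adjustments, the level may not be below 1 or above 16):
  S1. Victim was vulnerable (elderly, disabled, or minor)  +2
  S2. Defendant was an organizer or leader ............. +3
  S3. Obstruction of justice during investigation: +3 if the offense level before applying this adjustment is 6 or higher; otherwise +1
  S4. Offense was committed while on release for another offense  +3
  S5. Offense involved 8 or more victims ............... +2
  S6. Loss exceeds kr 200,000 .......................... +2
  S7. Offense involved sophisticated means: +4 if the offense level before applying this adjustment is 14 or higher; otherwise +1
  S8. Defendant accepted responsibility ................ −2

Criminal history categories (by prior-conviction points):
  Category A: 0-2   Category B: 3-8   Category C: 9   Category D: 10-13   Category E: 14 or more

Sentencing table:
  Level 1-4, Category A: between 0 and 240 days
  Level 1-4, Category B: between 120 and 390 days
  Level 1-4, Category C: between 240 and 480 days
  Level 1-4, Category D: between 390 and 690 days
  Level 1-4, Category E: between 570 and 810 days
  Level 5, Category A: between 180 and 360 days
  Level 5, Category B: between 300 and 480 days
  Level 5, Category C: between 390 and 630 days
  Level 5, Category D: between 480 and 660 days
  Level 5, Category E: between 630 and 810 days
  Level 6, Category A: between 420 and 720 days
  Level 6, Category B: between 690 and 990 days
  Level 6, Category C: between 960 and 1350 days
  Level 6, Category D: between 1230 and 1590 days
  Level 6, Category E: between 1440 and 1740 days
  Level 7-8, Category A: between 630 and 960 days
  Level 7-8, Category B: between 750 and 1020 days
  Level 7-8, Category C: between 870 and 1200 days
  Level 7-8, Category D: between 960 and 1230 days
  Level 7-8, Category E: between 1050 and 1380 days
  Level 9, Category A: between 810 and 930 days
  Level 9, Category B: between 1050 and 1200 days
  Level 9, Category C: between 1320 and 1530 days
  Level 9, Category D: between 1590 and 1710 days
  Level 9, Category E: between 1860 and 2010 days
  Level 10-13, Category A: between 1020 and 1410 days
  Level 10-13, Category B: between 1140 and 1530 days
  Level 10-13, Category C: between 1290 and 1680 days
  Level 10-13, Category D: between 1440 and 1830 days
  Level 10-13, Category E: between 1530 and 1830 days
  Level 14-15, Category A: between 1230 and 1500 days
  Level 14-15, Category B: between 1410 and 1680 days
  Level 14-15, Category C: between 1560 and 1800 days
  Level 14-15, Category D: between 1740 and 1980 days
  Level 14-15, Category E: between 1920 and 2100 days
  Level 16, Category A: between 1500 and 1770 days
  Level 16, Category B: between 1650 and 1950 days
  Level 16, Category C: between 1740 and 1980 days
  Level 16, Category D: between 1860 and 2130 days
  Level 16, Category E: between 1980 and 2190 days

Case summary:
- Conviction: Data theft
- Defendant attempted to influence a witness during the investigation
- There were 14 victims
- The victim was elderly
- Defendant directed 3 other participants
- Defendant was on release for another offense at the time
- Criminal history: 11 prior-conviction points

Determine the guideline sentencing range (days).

Base offense level for data theft: 4.
S1 applies: 4 + 2 = 6.
S2 applies: 6 + 3 = 9.
S3 applies (level before this adjustment is 9 ≥ 6, so +3): 9 + 3 = 12.
S4 applies: 12 + 3 = 15.
S5 applies: 15 + 2 = 17.
S6 does not apply.
S7 does not apply.
S8 does not apply.
Level 17 exceeds the maximum of 16; capped at 16.
Final offense level: 16.
Criminal history: 11 prior points → Category D (10-13).
Level 16 falls in the 16 band.
Grid: Level 16 × Category D = 1860-2130 days.

1860-2130 days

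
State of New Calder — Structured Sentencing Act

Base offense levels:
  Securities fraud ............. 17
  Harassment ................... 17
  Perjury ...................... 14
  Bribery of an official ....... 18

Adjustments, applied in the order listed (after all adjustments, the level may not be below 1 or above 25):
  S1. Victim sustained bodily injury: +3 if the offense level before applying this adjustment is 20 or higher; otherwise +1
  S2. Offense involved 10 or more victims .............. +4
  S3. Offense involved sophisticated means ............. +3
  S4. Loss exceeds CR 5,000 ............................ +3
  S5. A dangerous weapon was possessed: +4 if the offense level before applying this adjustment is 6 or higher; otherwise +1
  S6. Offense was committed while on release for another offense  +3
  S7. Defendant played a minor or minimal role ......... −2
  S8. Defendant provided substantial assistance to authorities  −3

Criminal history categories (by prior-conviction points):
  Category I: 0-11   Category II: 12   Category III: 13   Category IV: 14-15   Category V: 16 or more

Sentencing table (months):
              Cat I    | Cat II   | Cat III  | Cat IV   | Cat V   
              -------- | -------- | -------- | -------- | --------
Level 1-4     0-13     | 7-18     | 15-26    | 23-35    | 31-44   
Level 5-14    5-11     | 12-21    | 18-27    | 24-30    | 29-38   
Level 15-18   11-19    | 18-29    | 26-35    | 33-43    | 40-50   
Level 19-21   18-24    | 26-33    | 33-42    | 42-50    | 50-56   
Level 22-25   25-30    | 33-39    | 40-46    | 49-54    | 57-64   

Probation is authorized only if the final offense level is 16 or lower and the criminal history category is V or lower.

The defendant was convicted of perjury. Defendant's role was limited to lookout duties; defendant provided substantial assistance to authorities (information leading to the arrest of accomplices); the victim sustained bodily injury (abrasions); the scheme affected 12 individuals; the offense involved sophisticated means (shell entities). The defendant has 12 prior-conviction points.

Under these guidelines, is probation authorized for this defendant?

Base offense level for perjury: 14.
S1 applies (level before this adjustment is 14 < 20, so +1): 14 + 1 = 15.
S2 applies: 15 + 4 = 19.
S3 applies: 19 + 3 = 22.
S4 does not apply.
S5 does not apply.
S6 does not apply.
S7 applies: 22 − 2 = 20.
S8 applies: 20 − 3 = 17.
Final offense level: 17.
Criminal history: 12 prior points → Category II (12).
Level 17 falls in the 15-18 band.
Grid: Level 15-18 × Category II = 18-29 months.
Probation check: level 17 > 16 and category II ≤ V → not eligible.

No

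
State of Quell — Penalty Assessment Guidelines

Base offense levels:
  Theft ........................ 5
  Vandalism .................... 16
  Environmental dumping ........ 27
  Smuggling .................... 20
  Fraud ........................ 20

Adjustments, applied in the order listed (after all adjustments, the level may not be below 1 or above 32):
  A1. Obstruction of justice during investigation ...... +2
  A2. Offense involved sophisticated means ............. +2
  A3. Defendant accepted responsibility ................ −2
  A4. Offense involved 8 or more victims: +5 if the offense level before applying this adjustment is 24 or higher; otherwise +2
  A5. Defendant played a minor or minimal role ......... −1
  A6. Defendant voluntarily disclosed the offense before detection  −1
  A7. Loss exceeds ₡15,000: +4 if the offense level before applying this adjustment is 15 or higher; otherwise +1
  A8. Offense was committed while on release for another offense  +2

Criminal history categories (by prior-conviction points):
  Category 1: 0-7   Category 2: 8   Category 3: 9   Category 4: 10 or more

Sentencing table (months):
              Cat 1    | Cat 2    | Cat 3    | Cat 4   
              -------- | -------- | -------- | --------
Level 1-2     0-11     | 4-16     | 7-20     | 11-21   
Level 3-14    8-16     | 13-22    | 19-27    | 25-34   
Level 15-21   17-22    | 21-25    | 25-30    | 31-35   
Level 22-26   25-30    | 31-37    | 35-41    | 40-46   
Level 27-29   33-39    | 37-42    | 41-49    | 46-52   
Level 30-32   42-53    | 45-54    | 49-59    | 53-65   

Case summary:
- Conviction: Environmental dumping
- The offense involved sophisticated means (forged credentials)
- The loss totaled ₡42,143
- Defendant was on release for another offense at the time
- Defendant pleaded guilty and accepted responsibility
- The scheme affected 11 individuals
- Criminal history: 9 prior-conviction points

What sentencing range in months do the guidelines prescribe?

49-59 months

Base offense level for environmental dumping: 27.
A1 does not apply.
A2 applies: 27 + 2 = 29.
A3 applies: 29 − 2 = 27.
A4 applies (level before this adjustment is 27 ≥ 24, so +5): 27 + 5 = 32.
A6 does not apply.
A7 applies (level before this adjustment is 32 ≥ 15, so +4): 32 + 4 = 36.
A8 applies: 36 + 2 = 38.
Level 38 exceeds the maximum of 32; capped at 32.
Final offense level: 32.
Criminal history: 9 prior points → Category 3 (9).
Level 32 falls in the 30-32 band.
Grid: Level 30-32 × Category 3 = 49-59 months.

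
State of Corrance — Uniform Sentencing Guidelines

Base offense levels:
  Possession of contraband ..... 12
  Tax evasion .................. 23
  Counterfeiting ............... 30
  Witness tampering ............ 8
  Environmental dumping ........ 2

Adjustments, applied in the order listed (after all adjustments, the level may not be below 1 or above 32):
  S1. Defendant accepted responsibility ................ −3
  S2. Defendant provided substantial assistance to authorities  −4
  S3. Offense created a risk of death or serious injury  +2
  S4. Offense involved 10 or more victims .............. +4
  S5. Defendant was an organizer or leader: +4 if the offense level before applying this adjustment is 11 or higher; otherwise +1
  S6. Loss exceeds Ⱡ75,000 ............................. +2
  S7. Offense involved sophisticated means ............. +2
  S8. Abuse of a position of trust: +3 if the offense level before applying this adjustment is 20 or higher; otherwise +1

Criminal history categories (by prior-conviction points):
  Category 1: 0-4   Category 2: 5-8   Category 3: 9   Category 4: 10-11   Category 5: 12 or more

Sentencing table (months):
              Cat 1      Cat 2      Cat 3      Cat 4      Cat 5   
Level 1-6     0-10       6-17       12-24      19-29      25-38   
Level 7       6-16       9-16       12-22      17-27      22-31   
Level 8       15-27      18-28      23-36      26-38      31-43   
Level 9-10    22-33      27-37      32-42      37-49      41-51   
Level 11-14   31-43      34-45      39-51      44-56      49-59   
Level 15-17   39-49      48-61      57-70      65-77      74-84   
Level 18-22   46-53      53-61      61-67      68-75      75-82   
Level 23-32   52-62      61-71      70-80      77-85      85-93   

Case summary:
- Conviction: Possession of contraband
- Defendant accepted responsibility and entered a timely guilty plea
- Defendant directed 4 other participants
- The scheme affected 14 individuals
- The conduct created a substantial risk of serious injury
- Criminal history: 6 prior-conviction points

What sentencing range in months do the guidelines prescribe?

53-61 months

Base offense level for possession of contraband: 12.
S1 applies: 12 − 3 = 9.
S3 applies: 9 + 2 = 11.
S4 applies: 11 + 4 = 15.
S5 applies (level before this adjustment is 15 ≥ 11, so +4): 15 + 4 = 19.
S7 does not apply.
S8 does not apply.
Final offense level: 19.
Criminal history: 6 prior points → Category 2 (5-8).
Level 19 falls in the 18-22 band.
Grid: Level 18-22 × Category 2 = 53-61 months.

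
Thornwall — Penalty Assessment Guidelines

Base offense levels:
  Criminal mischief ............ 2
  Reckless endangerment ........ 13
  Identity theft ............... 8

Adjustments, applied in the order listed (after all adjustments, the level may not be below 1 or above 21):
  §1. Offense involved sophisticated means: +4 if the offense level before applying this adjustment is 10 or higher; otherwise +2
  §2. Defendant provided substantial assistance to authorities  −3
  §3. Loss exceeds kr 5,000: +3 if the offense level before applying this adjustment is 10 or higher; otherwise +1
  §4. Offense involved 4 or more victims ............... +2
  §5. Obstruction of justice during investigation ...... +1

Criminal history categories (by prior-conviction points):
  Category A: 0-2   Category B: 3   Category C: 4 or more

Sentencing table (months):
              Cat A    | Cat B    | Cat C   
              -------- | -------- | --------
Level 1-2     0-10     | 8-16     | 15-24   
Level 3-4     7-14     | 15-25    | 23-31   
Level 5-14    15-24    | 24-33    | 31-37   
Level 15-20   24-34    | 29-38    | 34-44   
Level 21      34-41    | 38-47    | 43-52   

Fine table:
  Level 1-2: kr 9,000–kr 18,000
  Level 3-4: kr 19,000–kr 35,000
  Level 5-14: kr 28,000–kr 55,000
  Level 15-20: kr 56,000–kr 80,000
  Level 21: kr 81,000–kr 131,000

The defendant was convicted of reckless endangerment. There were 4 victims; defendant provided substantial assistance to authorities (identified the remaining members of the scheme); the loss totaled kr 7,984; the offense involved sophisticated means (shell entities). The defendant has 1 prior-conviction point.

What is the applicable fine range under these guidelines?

kr 56,000–kr 80,000

Base offense level for reckless endangerment: 13.
§1 applies (level before this adjustment is 13 ≥ 10, so +4): 13 + 4 = 17.
§2 applies: 17 − 3 = 14.
§3 applies (level before this adjustment is 14 ≥ 10, so +3): 14 + 3 = 17.
§4 applies: 17 + 2 = 19.
Final offense level: 19.
Level 19 falls in the 15-20 band.
Fine table: Level 15-20 → kr 56,000–kr 80,000.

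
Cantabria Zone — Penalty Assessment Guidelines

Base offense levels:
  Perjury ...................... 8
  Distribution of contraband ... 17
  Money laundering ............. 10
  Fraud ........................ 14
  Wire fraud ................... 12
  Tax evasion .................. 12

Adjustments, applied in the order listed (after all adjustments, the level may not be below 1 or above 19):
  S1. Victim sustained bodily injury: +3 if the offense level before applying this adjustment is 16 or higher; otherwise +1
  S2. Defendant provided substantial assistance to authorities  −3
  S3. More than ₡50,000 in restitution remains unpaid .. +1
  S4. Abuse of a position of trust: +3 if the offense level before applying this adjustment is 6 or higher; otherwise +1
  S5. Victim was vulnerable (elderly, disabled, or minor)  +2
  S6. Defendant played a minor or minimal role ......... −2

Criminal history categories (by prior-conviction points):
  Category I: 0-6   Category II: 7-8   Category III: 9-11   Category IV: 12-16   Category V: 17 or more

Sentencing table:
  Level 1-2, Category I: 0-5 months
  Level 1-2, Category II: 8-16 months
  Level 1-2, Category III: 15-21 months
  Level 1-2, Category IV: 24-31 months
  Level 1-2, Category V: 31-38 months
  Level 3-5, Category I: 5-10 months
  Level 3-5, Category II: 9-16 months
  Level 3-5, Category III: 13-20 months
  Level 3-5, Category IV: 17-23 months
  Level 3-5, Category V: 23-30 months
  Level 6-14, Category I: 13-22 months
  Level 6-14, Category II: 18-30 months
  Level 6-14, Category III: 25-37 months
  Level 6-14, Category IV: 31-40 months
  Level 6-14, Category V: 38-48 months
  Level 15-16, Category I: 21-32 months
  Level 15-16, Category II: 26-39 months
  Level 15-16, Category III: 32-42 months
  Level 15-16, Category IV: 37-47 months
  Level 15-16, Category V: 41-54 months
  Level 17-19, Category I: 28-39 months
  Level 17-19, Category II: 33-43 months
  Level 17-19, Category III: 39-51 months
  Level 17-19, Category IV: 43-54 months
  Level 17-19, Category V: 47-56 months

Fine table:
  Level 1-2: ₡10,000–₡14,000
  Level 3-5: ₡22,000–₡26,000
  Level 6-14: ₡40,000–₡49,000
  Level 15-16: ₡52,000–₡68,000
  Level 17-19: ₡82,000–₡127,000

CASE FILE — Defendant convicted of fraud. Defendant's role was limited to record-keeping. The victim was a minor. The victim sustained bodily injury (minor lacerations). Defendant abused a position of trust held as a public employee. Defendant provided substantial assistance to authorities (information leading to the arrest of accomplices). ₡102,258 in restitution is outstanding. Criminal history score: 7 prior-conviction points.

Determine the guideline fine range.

₡52,000–₡68,000

Base offense level for fraud: 14.
S1 applies (level before this adjustment is 14 < 16, so +1): 14 + 1 = 15.
S2 applies: 15 − 3 = 12.
S3 applies: 12 + 1 = 13.
S4 applies (level before this adjustment is 13 ≥ 6, so +3): 13 + 3 = 16.
S5 applies: 16 + 2 = 18.
S6 applies: 18 − 2 = 16.
Final offense level: 16.
Level 16 falls in the 15-16 band.
Fine table: Level 15-16 → ₡52,000–₡68,000.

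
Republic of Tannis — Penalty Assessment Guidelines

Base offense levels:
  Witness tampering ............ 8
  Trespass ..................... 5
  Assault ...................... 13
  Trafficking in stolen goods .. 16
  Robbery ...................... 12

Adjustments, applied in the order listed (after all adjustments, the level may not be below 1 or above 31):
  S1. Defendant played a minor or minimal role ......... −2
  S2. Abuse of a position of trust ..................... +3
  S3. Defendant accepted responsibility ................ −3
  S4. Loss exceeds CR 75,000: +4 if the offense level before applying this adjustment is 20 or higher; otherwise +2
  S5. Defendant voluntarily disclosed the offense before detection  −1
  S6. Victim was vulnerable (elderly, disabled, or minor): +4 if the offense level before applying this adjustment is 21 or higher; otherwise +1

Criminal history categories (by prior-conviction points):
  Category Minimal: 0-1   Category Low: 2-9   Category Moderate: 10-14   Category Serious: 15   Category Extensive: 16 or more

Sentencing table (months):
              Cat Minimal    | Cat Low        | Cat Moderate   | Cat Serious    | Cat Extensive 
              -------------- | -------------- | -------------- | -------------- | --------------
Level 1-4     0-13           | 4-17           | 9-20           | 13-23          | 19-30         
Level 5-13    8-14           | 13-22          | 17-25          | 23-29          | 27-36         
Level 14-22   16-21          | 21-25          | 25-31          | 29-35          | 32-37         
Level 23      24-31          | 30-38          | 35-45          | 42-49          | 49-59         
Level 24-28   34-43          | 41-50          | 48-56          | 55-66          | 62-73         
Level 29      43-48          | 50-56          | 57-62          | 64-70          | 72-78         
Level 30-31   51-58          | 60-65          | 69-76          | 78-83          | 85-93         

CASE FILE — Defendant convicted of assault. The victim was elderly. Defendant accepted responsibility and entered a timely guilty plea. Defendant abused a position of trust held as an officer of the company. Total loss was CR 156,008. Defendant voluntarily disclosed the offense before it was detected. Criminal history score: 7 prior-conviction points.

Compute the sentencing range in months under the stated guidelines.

21-25 months

Base offense level for assault: 13.
S2 applies: 13 + 3 = 16.
S3 applies: 16 − 3 = 13.
S4 applies (level before this adjustment is 13 < 20, so +2): 13 + 2 = 15.
S5 applies: 15 − 1 = 14.
S6 applies (level before this adjustment is 14 < 21, so +1): 14 + 1 = 15.
Final offense level: 15.
Criminal history: 7 prior points → Category Low (2-9).
Level 15 falls in the 14-22 band.
Grid: Level 14-22 × Category Low = 21-25 months.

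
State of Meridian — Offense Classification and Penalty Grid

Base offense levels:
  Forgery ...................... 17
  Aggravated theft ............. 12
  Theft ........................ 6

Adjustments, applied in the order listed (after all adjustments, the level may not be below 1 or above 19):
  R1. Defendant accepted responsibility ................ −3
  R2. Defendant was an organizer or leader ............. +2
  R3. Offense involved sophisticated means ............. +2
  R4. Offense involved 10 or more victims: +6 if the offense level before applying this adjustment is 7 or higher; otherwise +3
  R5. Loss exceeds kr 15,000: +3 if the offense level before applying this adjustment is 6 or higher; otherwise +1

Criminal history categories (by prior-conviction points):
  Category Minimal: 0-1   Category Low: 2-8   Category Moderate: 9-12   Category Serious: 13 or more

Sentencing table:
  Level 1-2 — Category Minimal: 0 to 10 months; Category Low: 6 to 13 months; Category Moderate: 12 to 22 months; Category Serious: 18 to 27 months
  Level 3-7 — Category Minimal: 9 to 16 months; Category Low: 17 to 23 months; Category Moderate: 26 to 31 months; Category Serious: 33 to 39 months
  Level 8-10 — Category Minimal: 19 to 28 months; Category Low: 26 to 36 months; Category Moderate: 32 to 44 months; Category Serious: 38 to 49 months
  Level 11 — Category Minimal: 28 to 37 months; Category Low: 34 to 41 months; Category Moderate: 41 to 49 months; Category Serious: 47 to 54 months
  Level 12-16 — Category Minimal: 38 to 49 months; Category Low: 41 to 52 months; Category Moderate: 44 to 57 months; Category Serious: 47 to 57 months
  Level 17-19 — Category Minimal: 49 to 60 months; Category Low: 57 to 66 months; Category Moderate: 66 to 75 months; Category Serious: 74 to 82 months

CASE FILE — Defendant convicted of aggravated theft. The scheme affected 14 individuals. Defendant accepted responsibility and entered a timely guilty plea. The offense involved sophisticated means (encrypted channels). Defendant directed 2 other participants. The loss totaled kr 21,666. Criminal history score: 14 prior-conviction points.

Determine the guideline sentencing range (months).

Base offense level for aggravated theft: 12.
R1 applies: 12 − 3 = 9.
R2 applies: 9 + 2 = 11.
R3 applies: 11 + 2 = 13.
R4 applies (level before this adjustment is 13 ≥ 7, so +6): 13 + 6 = 19.
R5 applies (level before this adjustment is 19 ≥ 6, so +3): 19 + 3 = 22.
Level 22 exceeds the maximum of 19; capped at 19.
Final offense level: 19.
Criminal history: 14 prior points → Category Serious (13+).
Level 19 falls in the 17-19 band.
Grid: Level 17-19 × Category Serious = 74-82 months.

74-82 months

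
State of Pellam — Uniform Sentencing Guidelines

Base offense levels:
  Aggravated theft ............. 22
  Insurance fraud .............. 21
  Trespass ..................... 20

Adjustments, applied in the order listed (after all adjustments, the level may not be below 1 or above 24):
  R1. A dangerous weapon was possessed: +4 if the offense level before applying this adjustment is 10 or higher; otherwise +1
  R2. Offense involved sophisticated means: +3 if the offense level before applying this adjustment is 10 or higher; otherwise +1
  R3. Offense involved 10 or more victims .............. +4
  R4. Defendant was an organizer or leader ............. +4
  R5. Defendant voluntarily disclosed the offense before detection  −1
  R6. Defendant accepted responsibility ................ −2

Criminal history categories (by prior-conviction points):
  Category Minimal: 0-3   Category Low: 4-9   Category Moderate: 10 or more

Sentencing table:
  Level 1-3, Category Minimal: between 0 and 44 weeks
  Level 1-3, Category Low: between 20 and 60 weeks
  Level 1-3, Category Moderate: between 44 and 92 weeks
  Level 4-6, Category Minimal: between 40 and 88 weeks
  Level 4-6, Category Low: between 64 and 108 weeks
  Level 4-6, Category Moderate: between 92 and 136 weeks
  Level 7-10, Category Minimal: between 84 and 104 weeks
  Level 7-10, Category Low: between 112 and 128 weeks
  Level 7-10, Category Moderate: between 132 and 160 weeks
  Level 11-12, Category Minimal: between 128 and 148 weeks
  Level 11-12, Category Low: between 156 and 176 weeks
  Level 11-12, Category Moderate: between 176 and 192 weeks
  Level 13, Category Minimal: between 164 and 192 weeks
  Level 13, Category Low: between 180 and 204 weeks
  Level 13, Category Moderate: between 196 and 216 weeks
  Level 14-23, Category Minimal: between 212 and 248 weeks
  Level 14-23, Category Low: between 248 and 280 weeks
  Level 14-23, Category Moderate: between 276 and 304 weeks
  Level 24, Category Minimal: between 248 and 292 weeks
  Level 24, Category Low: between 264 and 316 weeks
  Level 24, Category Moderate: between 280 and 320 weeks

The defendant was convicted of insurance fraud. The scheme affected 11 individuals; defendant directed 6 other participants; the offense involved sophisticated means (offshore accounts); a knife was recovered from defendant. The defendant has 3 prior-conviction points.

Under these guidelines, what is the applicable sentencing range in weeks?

Base offense level for insurance fraud: 21.
R1 applies (level before this adjustment is 21 ≥ 10, so +4): 21 + 4 = 25.
R2 applies (level before this adjustment is 25 ≥ 10, so +3): 25 + 3 = 28.
R3 applies: 28 + 4 = 32.
R4 applies: 32 + 4 = 36.
Level 36 exceeds the maximum of 24; capped at 24.
Final offense level: 24.
Criminal history: 3 prior points → Category Minimal (0-3).
Level 24 falls in the 24 band.
Grid: Level 24 × Category Minimal = 248-292 weeks.

248-292 weeks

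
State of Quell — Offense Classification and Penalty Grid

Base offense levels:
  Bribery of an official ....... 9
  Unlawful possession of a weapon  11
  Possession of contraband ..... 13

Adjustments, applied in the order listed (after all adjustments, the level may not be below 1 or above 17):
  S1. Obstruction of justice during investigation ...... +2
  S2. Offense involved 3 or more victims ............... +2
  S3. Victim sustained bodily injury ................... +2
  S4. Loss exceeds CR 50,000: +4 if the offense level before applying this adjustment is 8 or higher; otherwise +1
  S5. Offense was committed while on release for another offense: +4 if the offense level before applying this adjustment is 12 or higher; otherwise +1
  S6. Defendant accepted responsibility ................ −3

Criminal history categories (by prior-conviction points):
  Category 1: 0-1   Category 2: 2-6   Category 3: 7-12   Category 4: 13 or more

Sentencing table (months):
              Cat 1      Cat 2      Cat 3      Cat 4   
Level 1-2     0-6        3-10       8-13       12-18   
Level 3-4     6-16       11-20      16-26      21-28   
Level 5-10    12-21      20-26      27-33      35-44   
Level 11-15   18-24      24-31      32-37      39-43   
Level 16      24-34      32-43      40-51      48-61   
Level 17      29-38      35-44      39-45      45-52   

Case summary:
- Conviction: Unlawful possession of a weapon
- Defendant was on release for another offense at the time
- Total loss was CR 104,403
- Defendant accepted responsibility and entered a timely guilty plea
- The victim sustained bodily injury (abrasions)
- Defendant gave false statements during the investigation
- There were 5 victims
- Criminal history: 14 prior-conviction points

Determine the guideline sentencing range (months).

Base offense level for unlawful possession of a weapon: 11.
S1 applies: 11 + 2 = 13.
S2 applies: 13 + 2 = 15.
S3 applies: 15 + 2 = 17.
S4 applies (level before this adjustment is 17 ≥ 8, so +4): 17 + 4 = 21.
S5 applies (level before this adjustment is 21 ≥ 12, so +4): 21 + 4 = 25.
S6 applies: 25 − 3 = 22.
Level 22 exceeds the maximum of 17; capped at 17.
Final offense level: 17.
Criminal history: 14 prior points → Category 4 (13+).
Level 17 falls in the 17 band.
Grid: Level 17 × Category 4 = 45-52 months.

45-52 months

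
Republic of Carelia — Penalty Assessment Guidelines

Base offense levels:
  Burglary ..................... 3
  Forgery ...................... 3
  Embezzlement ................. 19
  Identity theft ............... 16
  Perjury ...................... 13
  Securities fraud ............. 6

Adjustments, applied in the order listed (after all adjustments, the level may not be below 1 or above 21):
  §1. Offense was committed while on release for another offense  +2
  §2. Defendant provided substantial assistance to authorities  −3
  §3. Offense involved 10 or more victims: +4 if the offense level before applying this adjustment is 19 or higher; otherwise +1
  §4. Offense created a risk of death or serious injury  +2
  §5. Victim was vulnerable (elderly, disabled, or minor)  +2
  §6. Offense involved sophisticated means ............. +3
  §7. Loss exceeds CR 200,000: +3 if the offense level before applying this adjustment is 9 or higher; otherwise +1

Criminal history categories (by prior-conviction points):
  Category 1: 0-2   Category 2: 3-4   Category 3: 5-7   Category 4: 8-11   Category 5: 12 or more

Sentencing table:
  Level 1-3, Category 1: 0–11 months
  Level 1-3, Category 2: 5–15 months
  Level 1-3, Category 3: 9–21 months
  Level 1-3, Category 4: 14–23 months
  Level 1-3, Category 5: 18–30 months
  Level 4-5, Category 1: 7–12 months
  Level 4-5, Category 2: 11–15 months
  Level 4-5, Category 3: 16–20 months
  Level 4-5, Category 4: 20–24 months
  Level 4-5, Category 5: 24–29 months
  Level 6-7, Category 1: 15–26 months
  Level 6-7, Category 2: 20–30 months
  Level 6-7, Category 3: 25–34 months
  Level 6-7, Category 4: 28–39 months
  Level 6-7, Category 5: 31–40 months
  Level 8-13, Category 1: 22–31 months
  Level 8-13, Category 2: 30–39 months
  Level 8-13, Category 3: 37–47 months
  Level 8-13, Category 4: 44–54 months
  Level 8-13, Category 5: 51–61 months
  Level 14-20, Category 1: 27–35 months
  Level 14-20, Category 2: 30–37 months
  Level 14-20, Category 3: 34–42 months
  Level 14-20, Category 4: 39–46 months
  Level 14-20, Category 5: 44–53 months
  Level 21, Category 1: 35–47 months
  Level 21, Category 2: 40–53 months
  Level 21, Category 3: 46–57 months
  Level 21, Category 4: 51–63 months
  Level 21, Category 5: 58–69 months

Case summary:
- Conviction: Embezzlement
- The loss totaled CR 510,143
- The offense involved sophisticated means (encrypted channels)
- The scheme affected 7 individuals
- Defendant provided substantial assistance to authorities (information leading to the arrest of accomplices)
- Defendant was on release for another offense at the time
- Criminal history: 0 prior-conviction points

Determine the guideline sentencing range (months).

Base offense level for embezzlement: 19.
§1 applies: 19 + 2 = 21.
§2 applies: 21 − 3 = 18.
§3 does not apply.
§4 does not apply.
§5 does not apply.
§6 applies: 18 + 3 = 21.
§7 applies (level before this adjustment is 21 ≥ 9, so +3): 21 + 3 = 24.
Level 24 exceeds the maximum of 21; capped at 21.
Final offense level: 21.
Criminal history: 0 prior points → Category 1 (0-2).
Level 21 falls in the 21 band.
Grid: Level 21 × Category 1 = 35-47 months.

35-47 months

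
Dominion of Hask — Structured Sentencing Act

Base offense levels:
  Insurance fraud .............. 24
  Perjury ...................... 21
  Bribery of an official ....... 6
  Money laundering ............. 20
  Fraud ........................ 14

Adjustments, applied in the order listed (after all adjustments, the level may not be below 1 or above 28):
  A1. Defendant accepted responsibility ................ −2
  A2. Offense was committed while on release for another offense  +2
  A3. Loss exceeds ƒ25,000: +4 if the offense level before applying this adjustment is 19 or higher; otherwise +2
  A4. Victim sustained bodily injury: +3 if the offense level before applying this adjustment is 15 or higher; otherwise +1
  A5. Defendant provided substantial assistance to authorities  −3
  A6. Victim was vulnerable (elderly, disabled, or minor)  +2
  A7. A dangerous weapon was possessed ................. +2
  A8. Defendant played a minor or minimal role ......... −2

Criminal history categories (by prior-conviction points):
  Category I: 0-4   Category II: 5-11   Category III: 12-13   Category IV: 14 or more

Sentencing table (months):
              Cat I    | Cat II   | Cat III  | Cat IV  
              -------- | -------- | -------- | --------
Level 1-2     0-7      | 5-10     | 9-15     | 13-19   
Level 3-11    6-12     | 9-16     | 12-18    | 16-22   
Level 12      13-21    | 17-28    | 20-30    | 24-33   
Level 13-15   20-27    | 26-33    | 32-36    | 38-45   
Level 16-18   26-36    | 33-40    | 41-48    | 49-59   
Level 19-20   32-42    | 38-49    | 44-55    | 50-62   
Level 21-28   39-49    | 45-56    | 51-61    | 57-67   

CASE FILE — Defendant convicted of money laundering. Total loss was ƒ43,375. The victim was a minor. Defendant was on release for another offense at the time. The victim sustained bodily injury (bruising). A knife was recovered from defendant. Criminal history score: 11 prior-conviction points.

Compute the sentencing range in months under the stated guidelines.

45-56 months

Base offense level for money laundering: 20.
A1 does not apply.
A2 applies: 20 + 2 = 22.
A3 applies (level before this adjustment is 22 ≥ 19, so +4): 22 + 4 = 26.
A4 applies (level before this adjustment is 26 ≥ 15, so +3): 26 + 3 = 29.
A5 does not apply.
A6 applies: 29 + 2 = 31.
A7 applies: 31 + 2 = 33.
Level 33 exceeds the maximum of 28; capped at 28.
Final offense level: 28.
Criminal history: 11 prior points → Category II (5-11).
Level 28 falls in the 21-28 band.
Grid: Level 21-28 × Category II = 45-56 months.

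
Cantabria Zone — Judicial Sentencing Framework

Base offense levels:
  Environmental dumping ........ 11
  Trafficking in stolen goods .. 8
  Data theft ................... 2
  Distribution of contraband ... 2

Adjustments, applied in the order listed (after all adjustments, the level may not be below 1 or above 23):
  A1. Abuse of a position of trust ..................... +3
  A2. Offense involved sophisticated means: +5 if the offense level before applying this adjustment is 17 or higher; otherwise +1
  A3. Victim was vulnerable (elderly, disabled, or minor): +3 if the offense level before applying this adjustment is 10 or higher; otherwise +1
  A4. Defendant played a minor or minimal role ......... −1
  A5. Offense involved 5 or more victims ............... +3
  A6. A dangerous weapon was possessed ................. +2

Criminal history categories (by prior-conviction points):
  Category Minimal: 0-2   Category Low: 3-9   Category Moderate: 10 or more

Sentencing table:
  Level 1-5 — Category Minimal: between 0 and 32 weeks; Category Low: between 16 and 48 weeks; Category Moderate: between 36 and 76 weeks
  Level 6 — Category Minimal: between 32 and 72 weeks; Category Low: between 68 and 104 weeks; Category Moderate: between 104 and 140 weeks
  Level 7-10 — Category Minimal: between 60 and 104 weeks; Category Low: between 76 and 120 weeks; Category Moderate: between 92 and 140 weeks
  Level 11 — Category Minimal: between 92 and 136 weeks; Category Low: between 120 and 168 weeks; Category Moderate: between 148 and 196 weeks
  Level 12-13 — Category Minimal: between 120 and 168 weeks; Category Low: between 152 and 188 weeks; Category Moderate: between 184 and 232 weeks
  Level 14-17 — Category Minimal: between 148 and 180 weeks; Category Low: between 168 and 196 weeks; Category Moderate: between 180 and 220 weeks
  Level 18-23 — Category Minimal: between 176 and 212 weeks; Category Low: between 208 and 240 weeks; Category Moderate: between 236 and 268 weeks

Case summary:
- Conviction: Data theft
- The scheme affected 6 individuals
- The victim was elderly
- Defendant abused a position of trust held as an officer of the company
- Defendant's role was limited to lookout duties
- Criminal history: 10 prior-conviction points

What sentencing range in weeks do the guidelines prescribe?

Base offense level for data theft: 2.
A1 applies: 2 + 3 = 5.
A3 applies (level before this adjustment is 5 < 10, so +1): 5 + 1 = 6.
A4 applies: 6 − 1 = 5.
A5 applies: 5 + 3 = 8.
Final offense level: 8.
Criminal history: 10 prior points → Category Moderate (10+).
Level 8 falls in the 7-10 band.
Grid: Level 7-10 × Category Moderate = 92-140 weeks.

92-140 weeks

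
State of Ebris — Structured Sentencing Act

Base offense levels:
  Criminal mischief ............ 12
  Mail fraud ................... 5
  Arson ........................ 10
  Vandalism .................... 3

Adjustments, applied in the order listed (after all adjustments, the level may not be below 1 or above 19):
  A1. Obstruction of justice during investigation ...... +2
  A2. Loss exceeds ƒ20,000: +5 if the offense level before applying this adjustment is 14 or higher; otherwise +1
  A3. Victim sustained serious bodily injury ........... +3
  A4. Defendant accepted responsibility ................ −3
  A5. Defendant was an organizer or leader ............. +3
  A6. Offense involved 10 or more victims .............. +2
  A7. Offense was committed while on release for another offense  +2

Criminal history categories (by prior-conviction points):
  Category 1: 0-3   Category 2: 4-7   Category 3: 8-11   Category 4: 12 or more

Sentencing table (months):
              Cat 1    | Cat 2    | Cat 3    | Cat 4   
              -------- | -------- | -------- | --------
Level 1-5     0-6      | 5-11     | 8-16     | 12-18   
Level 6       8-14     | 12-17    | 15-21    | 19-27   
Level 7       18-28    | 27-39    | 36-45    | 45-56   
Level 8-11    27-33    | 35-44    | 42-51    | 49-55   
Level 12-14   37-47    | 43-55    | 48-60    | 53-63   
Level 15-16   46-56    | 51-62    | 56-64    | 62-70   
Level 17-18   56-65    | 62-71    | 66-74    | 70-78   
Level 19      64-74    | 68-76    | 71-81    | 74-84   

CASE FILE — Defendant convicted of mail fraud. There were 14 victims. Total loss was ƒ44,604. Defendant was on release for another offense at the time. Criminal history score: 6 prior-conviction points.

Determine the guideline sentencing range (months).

35-44 months

Base offense level for mail fraud: 5.
A1 does not apply.
A2 applies (level before this adjustment is 5 < 14, so +1): 5 + 1 = 6.
A3 does not apply.
A6 applies: 6 + 2 = 8.
A7 applies: 8 + 2 = 10.
Final offense level: 10.
Criminal history: 6 prior points → Category 2 (4-7).
Level 10 falls in the 8-11 band.
Grid: Level 8-11 × Category 2 = 35-44 months.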